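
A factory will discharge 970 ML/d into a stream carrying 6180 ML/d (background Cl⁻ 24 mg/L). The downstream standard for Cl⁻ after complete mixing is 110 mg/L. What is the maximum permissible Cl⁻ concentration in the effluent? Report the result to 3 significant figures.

At the limit, (Qr·Cr + Qe·Cₑ)/(Qr + Qe) = 110:
Cₑ = (7150·110 − 6180·24.00) / 970.0 = 657.9 mg/L.

658 mg/L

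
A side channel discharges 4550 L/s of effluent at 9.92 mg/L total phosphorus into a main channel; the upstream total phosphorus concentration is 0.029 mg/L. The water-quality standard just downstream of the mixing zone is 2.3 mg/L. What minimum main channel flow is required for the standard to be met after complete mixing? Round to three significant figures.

15300 L/s

Set C_mix = 2.3: (Q·0.02900 + 4550·9.920) / (Q + 4550) = 2.3
→ Q = 4550·(9.920 − 2.3)/(2.3 − 0.02900) = 15270 L/s.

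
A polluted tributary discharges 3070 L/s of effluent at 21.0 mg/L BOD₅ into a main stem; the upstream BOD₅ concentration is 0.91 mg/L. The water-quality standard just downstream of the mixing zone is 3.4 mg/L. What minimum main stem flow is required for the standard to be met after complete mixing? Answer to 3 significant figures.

21700 L/s

Set C_mix = 3.4: (Q·0.9100 + 3070·21.00) / (Q + 3070) = 3.4
→ Q = 3070·(21.00 − 3.4)/(3.4 − 0.9100) = 21700 L/s.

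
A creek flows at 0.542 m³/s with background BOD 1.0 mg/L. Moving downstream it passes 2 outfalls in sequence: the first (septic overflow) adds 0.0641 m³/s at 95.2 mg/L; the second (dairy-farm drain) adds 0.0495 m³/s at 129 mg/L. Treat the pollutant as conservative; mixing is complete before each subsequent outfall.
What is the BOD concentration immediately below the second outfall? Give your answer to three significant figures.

Below outfall 1: Q → 0.6061 m³/s, C = (0.5420·1.000 + 0.06410·95.20)/0.6061 = 10.96 mg/L.
Below outfall 2: Q → 0.6556 m³/s, C = (0.6061·10.96 + 0.04950·129.0)/0.6556 = 19.87 mg/L.

19.9 mg/L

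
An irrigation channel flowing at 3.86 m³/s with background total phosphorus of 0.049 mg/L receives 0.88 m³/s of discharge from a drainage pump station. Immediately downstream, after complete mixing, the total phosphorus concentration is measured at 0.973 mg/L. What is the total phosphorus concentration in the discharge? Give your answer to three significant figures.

5.03 mg/L

Mass balance: 3.860·0.04900 + 0.8800·Cₑ = 4.740·0.9730
→ Cₑ = (4.740·0.9730 − 3.860·0.04900) / 0.8800 = 5.026 mg/L.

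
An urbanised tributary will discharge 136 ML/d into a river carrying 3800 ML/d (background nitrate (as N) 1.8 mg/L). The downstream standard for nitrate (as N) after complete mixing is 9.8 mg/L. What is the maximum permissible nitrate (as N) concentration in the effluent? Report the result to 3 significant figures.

233 mg/L

At the limit, (Qr·Cr + Qe·Cₑ)/(Qr + Qe) = 9.8:
Cₑ = (3936·9.8 − 3800·1.800) / 136.0 = 233.3 mg/L.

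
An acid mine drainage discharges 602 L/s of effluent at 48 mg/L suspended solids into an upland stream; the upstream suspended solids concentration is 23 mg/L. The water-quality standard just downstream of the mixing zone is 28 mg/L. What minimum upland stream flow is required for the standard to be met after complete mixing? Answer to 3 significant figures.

2410 L/s

Set C_mix = 28: (Q·23.00 + 602.0·48.00) / (Q + 602.0) = 28
→ Q = 602.0·(48.00 − 28)/(28 − 23.00) = 2408 L/s.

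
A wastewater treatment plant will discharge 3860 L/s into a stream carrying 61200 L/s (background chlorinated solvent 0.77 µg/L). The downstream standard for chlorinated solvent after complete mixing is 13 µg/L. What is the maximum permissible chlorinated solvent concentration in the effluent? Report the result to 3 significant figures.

207 µg/L

At the limit, (Qr·Cr + Qe·Cₑ)/(Qr + Qe) = 13:
Cₑ = (65060·13 − 61200·0.7700) / 3860 = 206.9 µg/L.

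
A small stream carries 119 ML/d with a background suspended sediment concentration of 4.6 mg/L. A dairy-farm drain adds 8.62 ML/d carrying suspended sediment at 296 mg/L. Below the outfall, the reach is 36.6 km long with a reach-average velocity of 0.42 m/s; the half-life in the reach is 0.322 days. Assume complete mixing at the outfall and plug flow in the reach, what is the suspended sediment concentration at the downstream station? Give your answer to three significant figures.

2.77 mg/L

Flow-weighted average: C = (119.0·4.600 + 8.620·296.0) / 127.6 = 3099/127.6 = 24.28 mg/L.
Travel time t = 36.6·1000 / 0.42 = 87140 s = 24.21 h.
Half-life 0.322 d → k = ln 2 / 0.322 = 2.153 d⁻¹.
Decay over the reach: 24.28·exp(−kt) = 24.28·0.1140 = 2.769 mg/L.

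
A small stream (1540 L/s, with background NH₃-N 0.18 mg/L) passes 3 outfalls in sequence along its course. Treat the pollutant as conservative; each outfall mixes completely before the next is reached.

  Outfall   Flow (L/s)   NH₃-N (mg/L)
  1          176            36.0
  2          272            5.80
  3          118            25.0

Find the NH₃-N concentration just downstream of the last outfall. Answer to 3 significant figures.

5.29 mg/L

Below outfall 1: Q → 1716 L/s, C = (1540·0.1800 + 176.0·36.00)/1716 = 3.854 mg/L.
Below outfall 2: Q → 1988 L/s, C = (1716·3.854 + 272.0·5.800)/1988 = 4.120 mg/L.
Below outfall 3: Q → 2106 L/s, C = (1988·4.120 + 118.0·25.00)/2106 = 5.290 mg/L.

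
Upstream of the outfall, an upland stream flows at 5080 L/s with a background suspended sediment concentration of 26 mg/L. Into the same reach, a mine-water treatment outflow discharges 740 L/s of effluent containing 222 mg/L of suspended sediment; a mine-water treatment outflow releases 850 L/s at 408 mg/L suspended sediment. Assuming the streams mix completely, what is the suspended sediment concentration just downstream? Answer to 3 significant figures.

96.4 mg/L

After mixing, C = (5080·26.00 + 740.0·222.0 + 850.0·408.0) / 6670 = 643200/6670 = 96.43 mg/L.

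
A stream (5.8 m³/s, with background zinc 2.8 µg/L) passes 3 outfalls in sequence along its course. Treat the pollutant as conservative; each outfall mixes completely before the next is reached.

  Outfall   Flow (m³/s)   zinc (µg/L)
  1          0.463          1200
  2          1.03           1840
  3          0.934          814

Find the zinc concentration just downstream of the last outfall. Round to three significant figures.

392 µg/L

Below outfall 1: Q → 6.263 m³/s, C = (5.800·2.800 + 0.4630·1200)/6.263 = 91.30 µg/L.
Below outfall 2: Q → 7.293 m³/s, C = (6.263·91.30 + 1.030·1840)/7.293 = 338.3 µg/L.
Below outfall 3: Q → 8.227 m³/s, C = (7.293·338.3 + 0.9340·814.0)/8.227 = 392.3 µg/L.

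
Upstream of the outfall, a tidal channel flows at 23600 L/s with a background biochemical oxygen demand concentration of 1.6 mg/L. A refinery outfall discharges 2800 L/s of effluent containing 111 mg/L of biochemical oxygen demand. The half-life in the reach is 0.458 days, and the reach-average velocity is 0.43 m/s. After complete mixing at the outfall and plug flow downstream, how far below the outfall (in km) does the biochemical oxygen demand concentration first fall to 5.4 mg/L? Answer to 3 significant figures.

21.9 km

Mass balance: C = (23600·1.600 + 2800·111.0) / 26400 = 348600/26400 = 13.20 mg/L.
Half-life 0.458 d → k = ln 2 / 0.458 = 1.513 d⁻¹.
Set 13.20·exp(−k·t) = 5.4 → t = ln(13.20/5.4)/k = 51040 s = 14.18 h.
Distance = v·t = 0.43·51040 = 21950 m = 21.95 km.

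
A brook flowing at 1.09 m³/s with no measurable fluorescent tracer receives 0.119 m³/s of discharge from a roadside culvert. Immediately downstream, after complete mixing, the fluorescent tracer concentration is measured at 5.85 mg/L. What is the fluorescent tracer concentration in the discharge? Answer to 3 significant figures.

Mass balance: 1.090·0 + 0.1190·Cₑ = 1.209·5.850
→ Cₑ = (1.209·5.850 − 1.090·0) / 0.1190 = 59.43 mg/L.

59.4 mg/L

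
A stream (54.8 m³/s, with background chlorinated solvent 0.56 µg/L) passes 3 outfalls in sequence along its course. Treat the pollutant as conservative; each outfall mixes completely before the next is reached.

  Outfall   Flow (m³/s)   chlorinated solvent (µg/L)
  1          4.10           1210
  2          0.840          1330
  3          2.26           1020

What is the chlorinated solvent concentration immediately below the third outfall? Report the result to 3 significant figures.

136 µg/L

After outfall 1: Q = 54.80 + 4.100 = 58.90 m³/s; C = (54.80·0.5600 + 4.100·1210)/58.90 = 84.75 µg/L.
After outfall 2: Q = 58.90 + 0.8400 = 59.74 m³/s; C = (58.90·84.75 + 0.8400·1330)/59.74 = 102.3 µg/L.
After outfall 3: Q = 59.74 + 2.260 = 62.00 m³/s; C = (59.74·102.3 + 2.260·1020)/62.00 = 135.7 µg/L.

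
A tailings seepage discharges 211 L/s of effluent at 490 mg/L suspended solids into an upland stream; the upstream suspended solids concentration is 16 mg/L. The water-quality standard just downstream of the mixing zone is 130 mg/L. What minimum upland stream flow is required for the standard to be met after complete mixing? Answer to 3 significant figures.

Set C_mix = 130: (Q·16.00 + 211.0·490.0) / (Q + 211.0) = 130
→ Q = 211.0·(490.0 − 130)/(130 − 16.00) = 666.3 L/s.

666 L/s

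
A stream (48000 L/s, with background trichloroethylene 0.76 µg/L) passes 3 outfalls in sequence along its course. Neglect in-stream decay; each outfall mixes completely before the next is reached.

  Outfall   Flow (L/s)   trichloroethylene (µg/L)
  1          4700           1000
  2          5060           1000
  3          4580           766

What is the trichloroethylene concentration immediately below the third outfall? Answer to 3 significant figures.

After outfall 1: Q = 48000 + 4700 = 52700 L/s; C = (48000·0.7600 + 4700·1000)/52700 = 89.88 µg/L.
After outfall 2: Q = 52700 + 5060 = 57760 L/s; C = (52700·89.88 + 5060·1000)/57760 = 169.6 µg/L.
After outfall 3: Q = 57760 + 4580 = 62340 L/s; C = (57760·169.6 + 4580·766.0)/62340 = 213.4 µg/L.

213 µg/L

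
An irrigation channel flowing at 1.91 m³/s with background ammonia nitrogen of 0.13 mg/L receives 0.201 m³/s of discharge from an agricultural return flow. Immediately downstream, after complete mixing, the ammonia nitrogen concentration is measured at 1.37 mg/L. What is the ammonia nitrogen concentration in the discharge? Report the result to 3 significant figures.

Mass balance: 1.910·0.1300 + 0.2010·Cₑ = 2.111·1.370
→ Cₑ = (2.111·1.370 − 1.910·0.1300) / 0.2010 = 13.15 mg/L.

13.2 mg/L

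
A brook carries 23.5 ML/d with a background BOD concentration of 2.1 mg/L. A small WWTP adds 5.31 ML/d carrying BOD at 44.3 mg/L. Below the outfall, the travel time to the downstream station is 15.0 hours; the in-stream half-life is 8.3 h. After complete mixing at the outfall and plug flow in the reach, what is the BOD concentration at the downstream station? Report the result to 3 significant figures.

2.82 mg/L

Conservation of mass: C = (23.50·2.100 + 5.310·44.30) / 28.81 = 284.6/28.81 = 9.878 mg/L.
Half-life 8.3 h → k = ln 2 / 8.3 = 0.08351 h⁻¹ = 2.004 d⁻¹.
First-order decay: C = 9.878·exp(−k·t) = 9.878·0.2857 = 2.823 mg/L.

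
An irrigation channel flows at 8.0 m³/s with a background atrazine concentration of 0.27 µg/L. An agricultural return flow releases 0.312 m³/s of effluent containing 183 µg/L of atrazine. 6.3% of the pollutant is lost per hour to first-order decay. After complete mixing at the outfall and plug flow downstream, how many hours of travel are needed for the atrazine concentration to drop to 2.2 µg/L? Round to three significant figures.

After mixing, C = (8.000·0.2700 + 0.3120·183.0) / 8.312 = 59.26/8.312 = 7.129 µg/L.
6.3%/h lost → k = −ln(1 − 0.063) = 0.06507 h⁻¹.
7.129·exp(−k·t) = 2.2 → t = ln(7.129/2.2)/k = 65040 s = 18.07 h.

18.1 h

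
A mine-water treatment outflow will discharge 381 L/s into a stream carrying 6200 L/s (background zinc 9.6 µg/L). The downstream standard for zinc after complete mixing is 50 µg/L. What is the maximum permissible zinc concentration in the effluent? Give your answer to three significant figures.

707 µg/L

At the limit, (Qr·Cr + Qe·Cₑ)/(Qr + Qe) = 50:
Cₑ = (6581·50 − 6200·9.600) / 381.0 = 707.4 µg/L.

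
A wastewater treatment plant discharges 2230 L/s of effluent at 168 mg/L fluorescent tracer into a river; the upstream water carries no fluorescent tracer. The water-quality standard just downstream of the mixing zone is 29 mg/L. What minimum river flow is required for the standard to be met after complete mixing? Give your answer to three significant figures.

10700 L/s

Set C_mix = 29: (Q·0 + 2230·168.0) / (Q + 2230) = 29
→ Q = 2230·(168.0 − 29)/(29 − 0) = 10690 L/s.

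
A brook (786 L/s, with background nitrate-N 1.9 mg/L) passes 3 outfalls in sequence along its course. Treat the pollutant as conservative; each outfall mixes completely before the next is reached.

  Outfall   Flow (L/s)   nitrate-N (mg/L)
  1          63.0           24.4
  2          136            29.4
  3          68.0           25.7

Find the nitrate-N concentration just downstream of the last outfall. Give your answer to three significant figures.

8.33 mg/L

Below outfall 1: Q → 849.0 L/s, C = (786.0·1.900 + 63.00·24.40)/849.0 = 3.570 mg/L.
Below outfall 2: Q → 985.0 L/s, C = (849.0·3.570 + 136.0·29.40)/985.0 = 7.136 mg/L.
Below outfall 3: Q → 1053 L/s, C = (985.0·7.136 + 68.00·25.70)/1053 = 8.335 mg/L.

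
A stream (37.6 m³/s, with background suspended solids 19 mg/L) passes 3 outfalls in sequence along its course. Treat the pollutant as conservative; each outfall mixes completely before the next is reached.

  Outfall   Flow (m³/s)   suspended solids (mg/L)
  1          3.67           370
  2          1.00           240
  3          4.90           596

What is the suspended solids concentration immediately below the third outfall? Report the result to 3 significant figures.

111 mg/L

Outfall 1: combined Q = 41.27 m³/s; C = (37.60·19.00 + 3.670·370.0)/41.27 = 50.21 mg/L.
Outfall 2: combined Q = 42.27 m³/s; C = (41.27·50.21 + 1.000·240.0)/42.27 = 54.70 mg/L.
Outfall 3: combined Q = 47.17 m³/s; C = (42.27·54.70 + 4.900·596.0)/47.17 = 110.9 mg/L.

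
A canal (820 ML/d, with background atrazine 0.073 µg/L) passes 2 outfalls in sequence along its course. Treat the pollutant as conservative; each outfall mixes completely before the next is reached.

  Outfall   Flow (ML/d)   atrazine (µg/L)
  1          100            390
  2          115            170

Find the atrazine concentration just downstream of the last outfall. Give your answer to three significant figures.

56.6 µg/L

Outfall 1: combined Q = 920.0 ML/d; C = (820.0·0.07300 + 100.0·390.0)/920.0 = 42.46 µg/L.
Outfall 2: combined Q = 1035 ML/d; C = (920.0·42.46 + 115.0·170.0)/1035 = 56.63 µg/L.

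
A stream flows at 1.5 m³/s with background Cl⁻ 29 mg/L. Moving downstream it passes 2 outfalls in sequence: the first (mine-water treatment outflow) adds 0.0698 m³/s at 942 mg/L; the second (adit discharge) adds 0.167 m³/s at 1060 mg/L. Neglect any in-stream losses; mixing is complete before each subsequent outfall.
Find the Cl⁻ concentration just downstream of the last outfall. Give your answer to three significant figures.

165 mg/L

Below outfall 1: Q → 1.570 m³/s, C = (1.500·29.00 + 0.06980·942.0)/1.570 = 69.60 mg/L.
Below outfall 2: Q → 1.737 m³/s, C = (1.570·69.60 + 0.1670·1060)/1.737 = 164.8 mg/L.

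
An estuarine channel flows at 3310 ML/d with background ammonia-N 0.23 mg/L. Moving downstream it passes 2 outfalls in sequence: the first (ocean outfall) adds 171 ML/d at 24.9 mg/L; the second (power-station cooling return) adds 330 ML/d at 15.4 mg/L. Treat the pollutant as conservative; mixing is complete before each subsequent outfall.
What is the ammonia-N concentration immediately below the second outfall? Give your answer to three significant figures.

Outfall 1: combined Q = 3481 ML/d; C = (3310·0.2300 + 171.0·24.90)/3481 = 1.442 mg/L.
Outfall 2: combined Q = 3811 ML/d; C = (3481·1.442 + 330.0·15.40)/3811 = 2.651 mg/L.

2.65 mg/L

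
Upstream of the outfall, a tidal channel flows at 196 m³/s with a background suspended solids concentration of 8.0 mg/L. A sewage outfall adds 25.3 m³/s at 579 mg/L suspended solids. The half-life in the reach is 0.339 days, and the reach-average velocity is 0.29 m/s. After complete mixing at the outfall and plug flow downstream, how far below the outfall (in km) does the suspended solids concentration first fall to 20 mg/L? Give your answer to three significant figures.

After mixing, C = (196.0·8.000 + 25.30·579.0) / 221.3 = 16220/221.3 = 73.28 mg/L.
Half-life 0.339 d → k = ln 2 / 0.339 = 2.045 d⁻¹.
Set 73.28·exp(−k·t) = 20 → t = ln(73.28/20)/k = 54870 s = 15.24 h.
Distance = v·t = 0.29·54870 = 15910 m = 15.91 km.

15.9 km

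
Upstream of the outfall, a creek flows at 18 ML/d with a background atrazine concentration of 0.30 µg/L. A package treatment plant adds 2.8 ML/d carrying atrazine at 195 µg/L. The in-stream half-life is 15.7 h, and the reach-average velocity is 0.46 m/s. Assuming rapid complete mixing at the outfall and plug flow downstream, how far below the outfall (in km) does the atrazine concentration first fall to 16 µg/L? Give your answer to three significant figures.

Flow-weighted average: C = (18.00·0.3000 + 2.800·195.0) / 20.80 = 551.4/20.80 = 26.51 µg/L.
Half-life 15.7 h → k = ln 2 / 15.7 = 0.04415 h⁻¹ = 1.060 d⁻¹.
Set 26.51·exp(−k·t) = 16 → t = ln(26.51/16)/k = 41170 s = 11.44 h.
Distance = v·t = 0.46·41170 = 18940 m = 18.94 km.

18.9 km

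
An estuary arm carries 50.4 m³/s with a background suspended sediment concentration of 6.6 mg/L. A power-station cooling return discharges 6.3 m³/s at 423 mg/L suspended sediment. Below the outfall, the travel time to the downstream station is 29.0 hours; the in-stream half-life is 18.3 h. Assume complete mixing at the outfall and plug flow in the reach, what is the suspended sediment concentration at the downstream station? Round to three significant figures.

17.6 mg/L

Mass balance: C = (50.40·6.600 + 6.300·423.0) / 56.70 = 2998/56.70 = 52.87 mg/L.
Half-life 18.3 h → k = ln 2 / 18.3 = 0.03788 h⁻¹ = 0.9090 d⁻¹.
Decay over the reach: 52.87·exp(−kt) = 52.87·0.3334 = 17.63 mg/L.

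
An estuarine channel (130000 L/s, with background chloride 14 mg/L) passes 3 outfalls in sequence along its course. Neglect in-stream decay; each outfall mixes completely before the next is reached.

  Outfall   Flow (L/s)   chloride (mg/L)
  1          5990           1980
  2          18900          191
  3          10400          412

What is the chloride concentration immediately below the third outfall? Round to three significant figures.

131 mg/L

After outfall 1: Q = 130000 + 5990 = 136000 L/s; C = (130000·14.00 + 5990·1980)/136000 = 100.6 mg/L.
After outfall 2: Q = 136000 + 18900 = 154900 L/s; C = (136000·100.6 + 18900·191.0)/154900 = 111.6 mg/L.
After outfall 3: Q = 154900 + 10400 = 165300 L/s; C = (154900·111.6 + 10400·412.0)/165300 = 130.5 mg/L.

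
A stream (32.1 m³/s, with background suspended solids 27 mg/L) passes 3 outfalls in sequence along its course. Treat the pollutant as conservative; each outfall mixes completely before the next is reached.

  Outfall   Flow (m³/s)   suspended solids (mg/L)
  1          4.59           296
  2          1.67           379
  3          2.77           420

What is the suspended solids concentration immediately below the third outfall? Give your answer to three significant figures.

Below outfall 1: Q → 36.69 m³/s, C = (32.10·27.00 + 4.590·296.0)/36.69 = 60.65 mg/L.
Below outfall 2: Q → 38.36 m³/s, C = (36.69·60.65 + 1.670·379.0)/38.36 = 74.51 mg/L.
Below outfall 3: Q → 41.13 m³/s, C = (38.36·74.51 + 2.770·420.0)/41.13 = 97.78 mg/L.

97.8 mg/L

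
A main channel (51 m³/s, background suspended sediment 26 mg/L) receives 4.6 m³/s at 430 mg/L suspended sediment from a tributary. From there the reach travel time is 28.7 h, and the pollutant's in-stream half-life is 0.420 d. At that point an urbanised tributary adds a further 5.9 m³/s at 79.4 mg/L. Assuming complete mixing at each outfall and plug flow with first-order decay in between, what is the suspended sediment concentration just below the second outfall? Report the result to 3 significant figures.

Mixed concentration C = ΣQC/ΣQ = (51.00·26.00 + 4.600·430.0) / 55.60 = 3304/55.60 = 59.42 mg/L; combined flow 55.60 m³/s.
Half-life 0.420 d → k = ln 2 / 0.420 = 1.650 d⁻¹.
After decay, C = 59.42 × e^(−kt) = 59.42 × 0.1390 = 8.258 mg/L.
At the second outfall, C = (55.60·8.258 + 5.900·79.40) / (55.60 + 5.900) = 15.08 mg/L.

15.1 mg/L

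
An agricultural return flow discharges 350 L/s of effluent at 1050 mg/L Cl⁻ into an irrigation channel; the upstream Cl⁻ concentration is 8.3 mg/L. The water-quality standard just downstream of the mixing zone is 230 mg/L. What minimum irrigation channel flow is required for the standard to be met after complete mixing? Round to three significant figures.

1290 L/s

Set C_mix = 230: (Q·8.300 + 350.0·1050) / (Q + 350.0) = 230
→ Q = 350.0·(1050 − 230)/(230 − 8.300) = 1295 L/s.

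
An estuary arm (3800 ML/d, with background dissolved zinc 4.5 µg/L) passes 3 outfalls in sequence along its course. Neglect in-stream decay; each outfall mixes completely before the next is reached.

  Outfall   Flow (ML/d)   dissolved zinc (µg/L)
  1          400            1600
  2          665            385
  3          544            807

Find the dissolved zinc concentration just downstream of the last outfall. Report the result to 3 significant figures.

Outfall 1: combined Q = 4200 ML/d; C = (3800·4.500 + 400.0·1600)/4200 = 156.5 µg/L.
Outfall 2: combined Q = 4865 ML/d; C = (4200·156.5 + 665.0·385.0)/4865 = 187.7 µg/L.
Outfall 3: combined Q = 5409 ML/d; C = (4865·187.7 + 544.0·807.0)/5409 = 250.0 µg/L.

250 µg/L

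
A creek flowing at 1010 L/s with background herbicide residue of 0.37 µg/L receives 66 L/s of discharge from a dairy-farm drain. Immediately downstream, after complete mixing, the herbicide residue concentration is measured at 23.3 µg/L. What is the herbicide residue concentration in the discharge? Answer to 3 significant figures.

374 µg/L

Mass balance: 1010·0.3700 + 66.00·Cₑ = 1076·23.30
→ Cₑ = (1076·23.30 − 1010·0.3700) / 66.00 = 374.2 µg/L.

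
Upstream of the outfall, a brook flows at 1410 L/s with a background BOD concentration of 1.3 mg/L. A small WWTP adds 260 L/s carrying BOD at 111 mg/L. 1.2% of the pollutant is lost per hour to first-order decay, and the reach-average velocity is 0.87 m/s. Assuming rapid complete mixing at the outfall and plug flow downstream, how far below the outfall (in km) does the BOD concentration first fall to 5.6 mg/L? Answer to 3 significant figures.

308 km

Mass balance: C = (1410·1.300 + 260.0·111.0) / 1670 = 30690/1670 = 18.38 mg/L.
1.2%/h lost → k = −ln(1 − 0.012) = 0.01207 h⁻¹.
Set 18.38·exp(−k·t) = 5.6 → t = ln(18.38/5.6)/k = 354400 s = 98.44 h.
Distance = v·t = 0.87·354400 = 308300 m = 308.3 km.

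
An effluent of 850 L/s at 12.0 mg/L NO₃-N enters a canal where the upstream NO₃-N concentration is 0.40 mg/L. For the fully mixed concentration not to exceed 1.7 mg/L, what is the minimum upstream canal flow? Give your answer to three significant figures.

Set C_mix = 1.7: (Q·0.4000 + 850.0·12.00) / (Q + 850.0) = 1.7
→ Q = 850.0·(12.00 − 1.7)/(1.7 − 0.4000) = 6735 L/s.

6730 L/s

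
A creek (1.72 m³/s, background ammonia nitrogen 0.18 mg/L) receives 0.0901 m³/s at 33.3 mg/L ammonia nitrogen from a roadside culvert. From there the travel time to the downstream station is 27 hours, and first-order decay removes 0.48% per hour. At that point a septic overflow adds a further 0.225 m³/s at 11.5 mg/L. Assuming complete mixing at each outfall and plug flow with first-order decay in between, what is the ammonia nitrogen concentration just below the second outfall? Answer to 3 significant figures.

Conservation of mass: C = (1.720·0.1800 + 0.09010·33.30) / 1.810 = 3.310/1.810 = 1.829 mg/L; combined flow 1.810 m³/s.
0.48%/h lost → k = −ln(1 − 0.0048) = 0.004812 h⁻¹.
First-order decay: C = 1.829·exp(−k·t) = 1.829·0.8782 = 1.606 mg/L.
Second outfall: C = (1.810·1.606 + 0.2250·11.50)/2.035 = 2.700 mg/L.

2.70 mg/L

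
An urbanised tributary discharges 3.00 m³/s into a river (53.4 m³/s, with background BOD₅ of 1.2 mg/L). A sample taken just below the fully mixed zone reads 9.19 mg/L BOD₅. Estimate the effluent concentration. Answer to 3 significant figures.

151 mg/L

Mass balance: 53.40·1.200 + 3.000·Cₑ = 56.40·9.190
→ Cₑ = (56.40·9.190 − 53.40·1.200) / 3.000 = 151.4 mg/L.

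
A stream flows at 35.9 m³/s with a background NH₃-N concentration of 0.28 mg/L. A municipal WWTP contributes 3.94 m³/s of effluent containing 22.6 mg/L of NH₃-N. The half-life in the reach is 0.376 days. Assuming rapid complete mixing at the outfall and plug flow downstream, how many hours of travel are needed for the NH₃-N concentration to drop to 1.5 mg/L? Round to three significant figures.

Conservation of mass: C = (35.90·0.2800 + 3.940·22.60) / 39.84 = 99.10/39.84 = 2.487 mg/L.
Half-life 0.376 d → k = ln 2 / 0.376 = 1.843 d⁻¹.
2.487·exp(−k·t) = 1.5 → t = ln(2.487/1.5)/k = 23700 s = 6.584 h.

6.58 h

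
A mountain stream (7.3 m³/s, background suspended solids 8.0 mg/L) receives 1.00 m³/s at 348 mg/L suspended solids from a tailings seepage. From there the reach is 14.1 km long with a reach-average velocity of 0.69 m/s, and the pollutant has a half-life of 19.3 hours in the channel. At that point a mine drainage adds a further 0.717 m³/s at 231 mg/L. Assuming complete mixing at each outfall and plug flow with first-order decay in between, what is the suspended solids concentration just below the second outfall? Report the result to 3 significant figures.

55.1 mg/L

Conservation of mass: C = (7.300·8.000 + 1.000·348.0) / 8.300 = 406.4/8.300 = 48.96 mg/L; combined flow 8.300 m³/s.
Travel time t = 14.1·1000 / 0.69 = 20430 s = 5.676 h.
Half-life 19.3 h → k = ln 2 / 19.3 = 0.03591 h⁻¹ = 0.8619 d⁻¹.
After decay, C = 48.96 × e^(−kt) = 48.96 × 0.8156 = 39.93 mg/L.
At the second outfall, C = (8.300·39.93 + 0.7170·231.0) / (8.300 + 0.7170) = 55.13 mg/L.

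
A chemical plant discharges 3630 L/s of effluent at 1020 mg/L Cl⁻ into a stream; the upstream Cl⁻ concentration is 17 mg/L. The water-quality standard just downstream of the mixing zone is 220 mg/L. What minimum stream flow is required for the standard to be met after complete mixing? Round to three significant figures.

Set C_mix = 220: (Q·17.00 + 3630·1020) / (Q + 3630) = 220
→ Q = 3630·(1020 − 220)/(220 − 17.00) = 14310 L/s.

14300 L/s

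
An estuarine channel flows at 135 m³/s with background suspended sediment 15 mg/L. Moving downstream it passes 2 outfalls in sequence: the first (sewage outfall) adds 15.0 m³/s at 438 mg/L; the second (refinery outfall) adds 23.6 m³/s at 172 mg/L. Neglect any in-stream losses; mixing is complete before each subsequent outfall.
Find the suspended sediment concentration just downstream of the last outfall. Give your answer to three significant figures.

72.9 mg/L

Below outfall 1: Q → 150.0 m³/s, C = (135.0·15.00 + 15.00·438.0)/150.0 = 57.30 mg/L.
Below outfall 2: Q → 173.6 m³/s, C = (150.0·57.30 + 23.60·172.0)/173.6 = 72.89 mg/L.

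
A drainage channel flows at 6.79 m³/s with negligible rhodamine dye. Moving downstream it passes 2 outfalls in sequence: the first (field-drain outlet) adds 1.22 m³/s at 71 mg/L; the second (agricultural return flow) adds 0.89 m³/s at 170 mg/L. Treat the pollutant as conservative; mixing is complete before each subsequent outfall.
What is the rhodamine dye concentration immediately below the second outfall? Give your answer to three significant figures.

26.7 mg/L

Outfall 1: combined Q = 8.010 m³/s; C = (6.790·0 + 1.220·71.00)/8.010 = 10.81 mg/L.
Outfall 2: combined Q = 8.900 m³/s; C = (8.010·10.81 + 0.8900·170.0)/8.900 = 26.73 mg/L.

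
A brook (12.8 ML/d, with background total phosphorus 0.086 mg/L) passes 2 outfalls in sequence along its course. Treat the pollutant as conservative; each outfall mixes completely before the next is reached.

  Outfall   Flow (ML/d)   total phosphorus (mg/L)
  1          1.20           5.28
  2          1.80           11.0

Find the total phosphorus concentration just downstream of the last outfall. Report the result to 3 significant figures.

1.72 mg/L

Below outfall 1: Q → 14.00 ML/d, C = (12.80·0.08600 + 1.200·5.280)/14.00 = 0.5312 mg/L.
Below outfall 2: Q → 15.80 ML/d, C = (14.00·0.5312 + 1.800·11.00)/15.80 = 1.724 mg/L.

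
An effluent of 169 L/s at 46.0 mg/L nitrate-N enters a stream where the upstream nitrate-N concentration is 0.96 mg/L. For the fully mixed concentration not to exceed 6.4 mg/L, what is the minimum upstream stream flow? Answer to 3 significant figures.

1230 L/s

Set C_mix = 6.4: (Q·0.9600 + 169.0·46.00) / (Q + 169.0) = 6.4
→ Q = 169.0·(46.00 − 6.4)/(6.4 − 0.9600) = 1230 L/s.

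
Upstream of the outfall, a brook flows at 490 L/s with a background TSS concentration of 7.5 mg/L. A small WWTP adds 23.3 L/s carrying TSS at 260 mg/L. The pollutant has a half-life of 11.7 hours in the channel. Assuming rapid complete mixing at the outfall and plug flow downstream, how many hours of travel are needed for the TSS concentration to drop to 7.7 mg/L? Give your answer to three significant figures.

Mixed concentration C = ΣQC/ΣQ = (490.0·7.500 + 23.30·260.0) / 513.3 = 9733/513.3 = 18.96 mg/L.
Half-life 11.7 h → k = ln 2 / 11.7 = 0.05924 h⁻¹ = 1.422 d⁻¹.
18.96·exp(−k·t) = 7.7 → t = ln(18.96/7.7)/k = 54760 s = 15.21 h.

15.2 h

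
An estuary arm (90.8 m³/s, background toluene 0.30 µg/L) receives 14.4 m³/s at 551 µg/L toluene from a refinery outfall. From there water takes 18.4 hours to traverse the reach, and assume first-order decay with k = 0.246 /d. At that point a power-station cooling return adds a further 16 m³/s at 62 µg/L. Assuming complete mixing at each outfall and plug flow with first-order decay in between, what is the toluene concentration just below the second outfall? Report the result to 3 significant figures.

Mass balance: C = (90.80·0.3000 + 14.40·551.0) / 105.2 = 7962/105.2 = 75.68 µg/L; combined flow 105.2 m³/s.
First-order decay: C = 75.68·exp(−k·t) = 75.68·0.8281 = 62.67 µg/L.
Second outfall: C = (105.2·62.67 + 16.00·62.00)/121.2 = 62.58 µg/L.

62.6 µg/L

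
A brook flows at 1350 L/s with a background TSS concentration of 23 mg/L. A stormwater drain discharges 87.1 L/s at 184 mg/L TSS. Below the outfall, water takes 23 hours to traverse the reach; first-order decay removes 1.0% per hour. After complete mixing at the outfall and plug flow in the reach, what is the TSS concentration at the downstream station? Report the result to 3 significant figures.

Mass balance: C = (1350·23.00 + 87.10·184.0) / 1437 = 47080/1437 = 32.76 mg/L.
1.0%/h lost → k = −ln(1 − 0.01) = 0.01005 h⁻¹.
Decay over the reach: 32.76·exp(−kt) = 32.76·0.7936 = 26.00 mg/L.

26.0 mg/L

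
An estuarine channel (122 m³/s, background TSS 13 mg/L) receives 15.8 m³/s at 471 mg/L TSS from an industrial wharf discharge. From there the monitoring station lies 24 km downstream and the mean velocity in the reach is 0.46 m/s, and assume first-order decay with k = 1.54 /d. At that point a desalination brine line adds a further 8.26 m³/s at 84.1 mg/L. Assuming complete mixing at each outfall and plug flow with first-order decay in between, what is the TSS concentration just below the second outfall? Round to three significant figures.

29.1 mg/L

Flow-weighted average: C = (122.0·13.00 + 15.80·471.0) / 137.8 = 9028/137.8 = 65.51 mg/L; combined flow 137.8 m³/s.
Travel time t = 24·1000 / 0.46 = 52170 s = 14.49 h.
Decay over the reach: 65.51·exp(−kt) = 65.51·0.3946 = 25.85 mg/L.
At the second outfall, C = (137.8·25.85 + 8.260·84.10) / (137.8 + 8.260) = 29.14 mg/L.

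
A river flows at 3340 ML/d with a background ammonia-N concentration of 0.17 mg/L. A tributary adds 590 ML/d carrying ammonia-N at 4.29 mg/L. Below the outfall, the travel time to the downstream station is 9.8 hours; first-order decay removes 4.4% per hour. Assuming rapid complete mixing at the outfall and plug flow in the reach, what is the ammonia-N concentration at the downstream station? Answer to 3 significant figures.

Conservation of mass: C = (3340·0.1700 + 590.0·4.290) / 3930 = 3099/3930 = 0.7885 mg/L.
4.4%/h lost → k = −ln(1 − 0.044) = 0.04500 h⁻¹.
Applying C = C₀e^(−kt): 0.7885 × 0.6434 = 0.5073 mg/L.

0.507 mg/L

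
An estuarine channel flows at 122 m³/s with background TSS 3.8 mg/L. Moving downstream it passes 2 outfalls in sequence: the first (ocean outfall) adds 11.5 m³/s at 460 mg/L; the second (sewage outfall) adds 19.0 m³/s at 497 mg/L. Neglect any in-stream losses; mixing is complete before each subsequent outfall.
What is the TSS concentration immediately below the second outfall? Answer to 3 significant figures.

99.6 mg/L

Below outfall 1: Q → 133.5 m³/s, C = (122.0·3.800 + 11.50·460.0)/133.5 = 43.10 mg/L.
Below outfall 2: Q → 152.5 m³/s, C = (133.5·43.10 + 19.00·497.0)/152.5 = 99.65 mg/L.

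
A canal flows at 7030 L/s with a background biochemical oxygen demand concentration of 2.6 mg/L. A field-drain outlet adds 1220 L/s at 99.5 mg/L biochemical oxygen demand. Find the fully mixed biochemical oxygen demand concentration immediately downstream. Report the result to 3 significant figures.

16.9 mg/L

Mass balance: C = (7030·2.600 + 1220·99.50) / 8250 = 139700/8250 = 16.93 mg/L.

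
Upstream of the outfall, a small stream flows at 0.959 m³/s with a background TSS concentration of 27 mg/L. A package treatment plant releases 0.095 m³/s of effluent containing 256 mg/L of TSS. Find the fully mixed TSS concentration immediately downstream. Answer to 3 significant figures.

47.6 mg/L

After mixing, C = (0.9590·27.00 + 0.09500·256.0) / 1.054 = 50.21/1.054 = 47.64 mg/L.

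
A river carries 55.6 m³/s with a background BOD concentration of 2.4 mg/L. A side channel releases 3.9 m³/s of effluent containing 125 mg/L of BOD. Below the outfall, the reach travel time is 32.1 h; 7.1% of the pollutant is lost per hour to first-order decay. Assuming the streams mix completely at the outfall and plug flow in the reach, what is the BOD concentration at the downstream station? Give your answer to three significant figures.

After mixing, C = (55.60·2.400 + 3.900·125.0) / 59.50 = 620.9/59.50 = 10.44 mg/L.
7.1%/h lost → k = −ln(1 − 0.071) = 0.07365 h⁻¹.
Applying C = C₀e^(−kt): 10.44 × 0.09404 = 0.9814 mg/L.

0.981 mg/L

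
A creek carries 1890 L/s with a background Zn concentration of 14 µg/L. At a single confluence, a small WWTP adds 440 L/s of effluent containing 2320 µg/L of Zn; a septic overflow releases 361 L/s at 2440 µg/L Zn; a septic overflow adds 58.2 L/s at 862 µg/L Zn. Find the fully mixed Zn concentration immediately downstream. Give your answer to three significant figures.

720 µg/L

Mass balance: C = (1890·14.00 + 440.0·2320 + 361.0·2440 + 58.20·862.0) / 2749 = 1978000/2749 = 719.6 µg/L.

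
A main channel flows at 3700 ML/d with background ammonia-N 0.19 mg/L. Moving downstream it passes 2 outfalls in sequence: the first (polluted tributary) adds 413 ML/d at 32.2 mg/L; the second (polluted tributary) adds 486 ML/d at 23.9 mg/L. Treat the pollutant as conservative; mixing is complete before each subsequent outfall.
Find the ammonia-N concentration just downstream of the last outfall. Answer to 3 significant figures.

After outfall 1: Q = 3700 + 413.0 = 4113 ML/d; C = (3700·0.1900 + 413.0·32.20)/4113 = 3.404 mg/L.
After outfall 2: Q = 4113 + 486.0 = 4599 ML/d; C = (4113·3.404 + 486.0·23.90)/4599 = 5.570 mg/L.

5.57 mg/L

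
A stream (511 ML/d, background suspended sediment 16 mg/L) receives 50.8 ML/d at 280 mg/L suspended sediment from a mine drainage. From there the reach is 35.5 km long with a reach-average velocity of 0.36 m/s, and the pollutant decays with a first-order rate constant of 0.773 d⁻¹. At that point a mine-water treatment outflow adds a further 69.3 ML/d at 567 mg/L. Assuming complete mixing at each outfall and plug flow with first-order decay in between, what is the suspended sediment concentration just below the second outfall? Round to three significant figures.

Mass balance: C = (511.0·16.00 + 50.80·280.0) / 561.8 = 22400/561.8 = 39.87 mg/L; combined flow 561.8 ML/d.
Travel time t = 35.5·1000 / 0.36 = 98610 s = 27.39 h.
Applying C = C₀e^(−kt): 39.87 × 0.4139 = 16.50 mg/L.
Second outfall: C = (561.8·16.50 + 69.30·567.0)/631.1 = 76.95 mg/L.

77.0 mg/L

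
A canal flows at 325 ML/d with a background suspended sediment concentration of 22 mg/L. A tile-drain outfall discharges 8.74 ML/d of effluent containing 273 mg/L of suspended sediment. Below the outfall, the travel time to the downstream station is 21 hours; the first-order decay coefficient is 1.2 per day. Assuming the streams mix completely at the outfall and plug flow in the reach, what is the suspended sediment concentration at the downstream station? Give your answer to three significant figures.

Mass balance: C = (325.0·22.00 + 8.740·273.0) / 333.7 = 9536/333.7 = 28.57 mg/L.
First-order decay: C = 28.57·exp(−k·t) = 28.57·0.3499 = 9.999 mg/L.

10.0 mg/L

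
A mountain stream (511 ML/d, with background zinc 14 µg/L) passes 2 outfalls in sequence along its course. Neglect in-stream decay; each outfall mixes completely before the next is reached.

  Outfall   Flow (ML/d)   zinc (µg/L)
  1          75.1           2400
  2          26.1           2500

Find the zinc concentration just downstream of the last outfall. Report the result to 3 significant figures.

413 µg/L

Below outfall 1: Q → 586.1 ML/d, C = (511.0·14.00 + 75.10·2400)/586.1 = 319.7 µg/L.
Below outfall 2: Q → 612.2 ML/d, C = (586.1·319.7 + 26.10·2500)/612.2 = 412.7 µg/L.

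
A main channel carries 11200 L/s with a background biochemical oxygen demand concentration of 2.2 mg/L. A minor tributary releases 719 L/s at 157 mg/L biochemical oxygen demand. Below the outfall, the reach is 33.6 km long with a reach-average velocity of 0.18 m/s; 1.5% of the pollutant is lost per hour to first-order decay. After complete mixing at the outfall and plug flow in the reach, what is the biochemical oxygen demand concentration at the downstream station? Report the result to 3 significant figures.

5.27 mg/L

After mixing, C = (11200·2.200 + 719.0·157.0) / 11920 = 137500/11920 = 11.54 mg/L.
Travel time t = 33.6·1000 / 0.18 = 186700 s = 51.85 h.
1.5%/h lost → k = −ln(1 − 0.015) = 0.01511 h⁻¹.
After decay, C = 11.54 × e^(−kt) = 11.54 × 0.4567 = 5.270 mg/L.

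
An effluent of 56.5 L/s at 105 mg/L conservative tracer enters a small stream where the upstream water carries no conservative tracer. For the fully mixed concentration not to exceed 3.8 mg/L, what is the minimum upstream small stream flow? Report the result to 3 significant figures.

Set C_mix = 3.8: (Q·0 + 56.50·105.0) / (Q + 56.50) = 3.8
→ Q = 56.50·(105.0 − 3.8)/(3.8 − 0) = 1505 L/s.

1500 L/s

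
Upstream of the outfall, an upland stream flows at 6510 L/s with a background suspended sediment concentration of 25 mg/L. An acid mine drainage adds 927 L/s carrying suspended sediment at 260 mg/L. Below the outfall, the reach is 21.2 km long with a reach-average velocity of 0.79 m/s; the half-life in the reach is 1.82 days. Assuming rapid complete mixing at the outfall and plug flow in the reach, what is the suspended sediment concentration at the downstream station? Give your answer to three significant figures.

Mass balance: C = (6510·25.00 + 927.0·260.0) / 7437 = 403800/7437 = 54.29 mg/L.
Travel time t = 21.2·1000 / 0.79 = 26840 s = 7.454 h.
Half-life 1.82 d → k = ln 2 / 1.82 = 0.3809 d⁻¹.
Applying C = C₀e^(−kt): 54.29 × 0.8884 = 48.24 mg/L.

48.2 mg/L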